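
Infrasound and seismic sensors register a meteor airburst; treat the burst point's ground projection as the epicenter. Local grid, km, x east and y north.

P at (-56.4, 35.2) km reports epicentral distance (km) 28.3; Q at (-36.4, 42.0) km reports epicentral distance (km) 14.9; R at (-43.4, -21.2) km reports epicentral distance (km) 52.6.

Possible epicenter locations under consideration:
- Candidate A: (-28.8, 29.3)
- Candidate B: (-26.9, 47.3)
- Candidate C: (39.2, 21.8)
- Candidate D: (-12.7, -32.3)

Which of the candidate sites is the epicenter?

Candidate A

For each candidate, compare |candidate − station| to the reported distance:
Candidate A: residuals P 0.1, Q 0.1, R 0.0 → max 0.1 km
Candidate B: residuals P 3.6, Q 4.0, R 17.9 → max 17.9 km
Candidate C: residuals P 68.2, Q 63.4, R 40.5 → max 68.2 km
Candidate D: residuals P 52.1, Q 63.1, R 20.0 → max 63.1 km
Only Candidate A has all residuals ≈ 0.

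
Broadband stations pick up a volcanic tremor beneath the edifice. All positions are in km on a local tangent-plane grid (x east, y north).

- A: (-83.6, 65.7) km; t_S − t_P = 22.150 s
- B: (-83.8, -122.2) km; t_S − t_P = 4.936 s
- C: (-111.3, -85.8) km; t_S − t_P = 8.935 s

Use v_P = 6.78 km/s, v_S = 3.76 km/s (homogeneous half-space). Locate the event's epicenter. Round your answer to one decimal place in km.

-42.5 km east, -116.7 km north

Distance from S−P lag: d = Δt · v_P v_S / (v_P − v_S) = Δt · (6.78·3.76)/(6.78−3.76) ≈ 8.4413·Δt.
So d_A = 186.98, d_B = 41.67, d_C = 75.42 km.
Circle about each station: (x + 83.6)² + (y − 65.7)² = 186.98²; (x + 83.8)² + (y + 122.2)² = 41.67²; (x + 111.3)² + (y + 85.8)² = 75.42².
Subtracting the A equation from the B and C equations removes the quadratic terms:
-0.4 x − 375.8 y = 43874.96
-55.4 x − 303.0 y = 37717.22
Solving the 2×2 system: x ≈ -42.5, y ≈ -116.7 km.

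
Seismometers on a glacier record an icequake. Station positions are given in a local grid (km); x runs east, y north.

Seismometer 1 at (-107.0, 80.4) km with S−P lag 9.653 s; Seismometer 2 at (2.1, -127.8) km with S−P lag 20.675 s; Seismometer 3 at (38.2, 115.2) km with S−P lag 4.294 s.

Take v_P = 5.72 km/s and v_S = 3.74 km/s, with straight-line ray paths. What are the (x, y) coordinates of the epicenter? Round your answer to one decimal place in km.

-3.8 km east, 95.5 km north

Distance from S−P lag: d = Δt · v_P v_S / (v_P − v_S) = Δt · (5.72·3.74)/(5.72−3.74) ≈ 10.8044·Δt.
So d_Seismometer 1 = 104.30, d_Seismometer 2 = 223.38, d_Seismometer 3 = 46.39 km.
Circle about each station: (x + 107.0)² + (y − 80.4)² = 104.30²; (x − 2.1)² + (y + 127.8)² = 223.38²; (x − 38.2)² + (y − 115.2)² = 46.39².
Subtracting pairs of circle equations eliminates x²+y² and gives linear equations (the radical axes):
218.2 x − 416.4 y = -40596.04
290.4 x + 69.6 y = 5543.58
Solving the 2×2 system: x ≈ -3.8, y ≈ 95.5 km.
Check against Seismometer 1 (with the unrounded x, y): √((x + 107.0)²+(y − 80.4)²) = 104.30 ≈ 104.30 km. ✓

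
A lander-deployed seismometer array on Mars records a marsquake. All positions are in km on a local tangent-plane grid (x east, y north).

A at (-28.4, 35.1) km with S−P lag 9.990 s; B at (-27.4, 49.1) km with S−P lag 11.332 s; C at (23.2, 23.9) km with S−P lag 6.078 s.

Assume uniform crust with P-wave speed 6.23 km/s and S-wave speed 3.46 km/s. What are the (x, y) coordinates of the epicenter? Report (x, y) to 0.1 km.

22.8 km east, -23.4 km north

Distance from S−P lag: d = Δt · v_P v_S / (v_P − v_S) = Δt · (6.23·3.46)/(6.23−3.46) ≈ 7.7819·Δt.
So d_A = 77.74, d_B = 88.18, d_C = 47.30 km.
Circle about each station: (x + 28.4)² + (y − 35.1)² = 77.74²; (x + 27.4)² + (y − 49.1)² = 88.18²; (x − 23.2)² + (y − 23.9)² = 47.30².
Subtracting the A equation from the B and C equations removes the quadratic terms:
2.0 x + 28.0 y = -609.20
103.2 x − 22.4 y = 2877.10
Solving the 2×2 system: x ≈ 22.8, y ≈ -23.4 km.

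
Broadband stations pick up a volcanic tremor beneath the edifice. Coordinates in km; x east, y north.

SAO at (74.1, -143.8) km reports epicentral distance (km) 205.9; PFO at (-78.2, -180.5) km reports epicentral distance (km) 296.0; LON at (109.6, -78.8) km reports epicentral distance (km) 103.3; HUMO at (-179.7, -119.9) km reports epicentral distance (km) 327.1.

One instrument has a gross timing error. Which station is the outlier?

LON

Solve using three stations at a time. Using SAO, PFO, HUMO (subtract circle equations pairwise → linear system) gives (x, y) ≈ (92.6, 61.0).
Distances from that point to each station vs reported:
  SAO: calculated 205.7 vs reported 205.9 → residual 0.2 km
  PFO: calculated 295.8 vs reported 296.0 → residual 0.2 km
  LON: calculated 140.9 vs reported 103.3 → residual 37.6 km
  HUMO: calculated 327.0 vs reported 327.1 → residual 0.1 km
SAO, PFO, HUMO are mutually consistent (residuals ≈ 0); LON is off by 37.6 km.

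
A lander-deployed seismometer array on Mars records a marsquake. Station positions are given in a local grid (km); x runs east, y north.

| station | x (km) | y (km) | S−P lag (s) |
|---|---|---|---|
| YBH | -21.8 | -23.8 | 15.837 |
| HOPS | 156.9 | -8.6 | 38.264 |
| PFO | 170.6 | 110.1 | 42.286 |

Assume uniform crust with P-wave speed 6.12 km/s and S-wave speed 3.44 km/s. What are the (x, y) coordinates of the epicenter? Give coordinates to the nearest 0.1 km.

Distance from S−P lag: d = Δt · v_P v_S / (v_P − v_S) = Δt · (6.12·3.44)/(6.12−3.44) ≈ 7.8555·Δt.
So d_YBH = 124.41, d_HOPS = 300.58, d_PFO = 332.18 km.
Circle about each station: (x + 21.8)² + (y + 23.8)² = 124.41²; (x − 156.9)² + (y + 8.6)² = 300.58²; (x − 170.6)² + (y − 110.1)² = 332.18².
Subtracting the YBH equation from the HOPS and PFO equations removes the quadratic terms:
357.4 x + 30.4 y = -51220.60
384.8 x + 267.8 y = -54681.01
Solving the 2×2 system: x ≈ -143.5, y ≈ 2.0 km.

x ≈ -143.5 km, y ≈ 2.0 km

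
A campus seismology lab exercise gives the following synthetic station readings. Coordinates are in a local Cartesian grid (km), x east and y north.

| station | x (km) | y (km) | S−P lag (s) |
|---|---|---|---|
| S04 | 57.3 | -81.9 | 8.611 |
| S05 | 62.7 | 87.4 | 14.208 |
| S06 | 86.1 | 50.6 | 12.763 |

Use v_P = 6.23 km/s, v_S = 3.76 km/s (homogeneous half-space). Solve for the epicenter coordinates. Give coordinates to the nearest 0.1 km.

Distance from S−P lag: d = Δt · v_P v_S / (v_P − v_S) = Δt · (6.23·3.76)/(6.23−3.76) ≈ 9.4837·Δt.
So d_S04 = 81.66, d_S05 = 134.74, d_S06 = 121.04 km.
Circle about each station: (x − 57.3)² + (y + 81.9)² = 81.66²; (x − 62.7)² + (y − 87.4)² = 134.74²; (x − 86.1)² + (y − 50.6)² = 121.04².
Subtracting pairs of circle equations eliminates x²+y² and gives linear equations (the radical axes):
10.8 x + 338.6 y = -9907.36
57.6 x + 265.0 y = -7999.66
Solving the 2×2 system: x ≈ -5.0, y ≈ -29.1 km.

(-5.0, -29.1)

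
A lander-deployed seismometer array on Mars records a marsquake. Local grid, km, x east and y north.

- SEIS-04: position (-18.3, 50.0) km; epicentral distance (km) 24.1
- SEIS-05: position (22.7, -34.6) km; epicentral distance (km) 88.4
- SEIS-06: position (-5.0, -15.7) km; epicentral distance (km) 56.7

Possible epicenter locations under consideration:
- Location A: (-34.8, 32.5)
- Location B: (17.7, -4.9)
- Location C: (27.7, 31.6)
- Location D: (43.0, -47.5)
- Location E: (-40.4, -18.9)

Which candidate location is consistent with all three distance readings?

For each candidate, compare |candidate − station| to the reported distance:
Location A: residuals SEIS-04 0.0, SEIS-05 0.0, SEIS-06 0.0 → max 0.0 km
Location B: residuals SEIS-04 41.6, SEIS-05 58.3, SEIS-06 31.6 → max 58.3 km
Location C: residuals SEIS-04 25.4, SEIS-05 22.0, SEIS-06 0.8 → max 25.4 km
Location D: residuals SEIS-04 91.1, SEIS-05 64.3, SEIS-06 0.9 → max 91.1 km
Location E: residuals SEIS-04 48.3, SEIS-05 23.4, SEIS-06 21.2 → max 48.3 km
Only Location A has all residuals ≈ 0.

Location A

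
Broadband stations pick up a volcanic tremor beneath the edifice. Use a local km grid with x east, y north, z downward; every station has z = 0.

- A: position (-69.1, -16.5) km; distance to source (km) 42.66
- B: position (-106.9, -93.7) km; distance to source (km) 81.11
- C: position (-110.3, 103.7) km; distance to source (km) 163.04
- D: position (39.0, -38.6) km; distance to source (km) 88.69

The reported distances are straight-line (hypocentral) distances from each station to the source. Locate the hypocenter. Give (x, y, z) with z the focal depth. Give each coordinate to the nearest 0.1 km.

x ≈ -46.5 km, y ≈ -44.6 km, depth ≈ 22.8 km

Each station gives a sphere (x−x_i)² + (y−y_i)² + z² = d_i² (stations at z=0).
Subtracting the A sphere from B and C: z² cancels, leaving linear equations in x and y:
-75.6 x − 154.4 y = 10401.28
-82.4 x + 240.4 y = -6889.45
Solving: x ≈ -46.501, y ≈ -44.597 km (keep extra digits for the depth step; rounded: -46.5, -44.6).
Then from the A sphere: z² = 42.66² − (x + 69.1)² − (y + 16.5)² with x = -46.501, y = -44.597, so z ≈ 22.797 ≈ 22.8 km.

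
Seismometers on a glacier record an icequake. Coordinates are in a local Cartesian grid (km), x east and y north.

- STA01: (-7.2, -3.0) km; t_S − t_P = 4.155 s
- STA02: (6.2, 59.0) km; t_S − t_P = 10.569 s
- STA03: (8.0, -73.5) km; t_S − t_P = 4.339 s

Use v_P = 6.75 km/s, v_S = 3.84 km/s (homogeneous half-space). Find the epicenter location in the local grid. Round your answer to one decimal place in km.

11.4 km east, -35.0 km north

Distance from S−P lag: d = Δt · v_P v_S / (v_P − v_S) = Δt · (6.75·3.84)/(6.75−3.84) ≈ 8.9072·Δt.
So d_STA01 = 37.01, d_STA02 = 94.14, d_STA03 = 38.65 km.
Circle about each station: (x + 7.2)² + (y + 3.0)² = 37.01²; (x − 6.2)² + (y − 59.0)² = 94.14²; (x − 8.0)² + (y + 73.5)² = 38.65².
Subtracting pairs of circle equations eliminates x²+y² and gives linear equations (the radical axes):
26.8 x + 124.0 y = -4034.00
30.4 x − 141.0 y = 5281.33
Solving the 2×2 system: x ≈ 11.4, y ≈ -35.0 km.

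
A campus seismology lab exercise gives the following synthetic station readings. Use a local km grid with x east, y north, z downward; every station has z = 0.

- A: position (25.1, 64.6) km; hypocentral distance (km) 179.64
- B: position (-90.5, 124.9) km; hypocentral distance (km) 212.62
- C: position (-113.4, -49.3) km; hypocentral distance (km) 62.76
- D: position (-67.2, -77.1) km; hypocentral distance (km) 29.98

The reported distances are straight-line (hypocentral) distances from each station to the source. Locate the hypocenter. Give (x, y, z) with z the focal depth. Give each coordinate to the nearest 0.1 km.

Each station gives a sphere (x−x_i)² + (y−y_i)² + z² = d_i² (stations at z=0).
Subtracting the A sphere from B and C: z² cancels, leaving linear equations in x and y:
-231.2 x + 120.6 y = 6050.36
-277.0 x − 227.8 y = 38818.59
Solving: x ≈ -70.402, y ≈ -84.799 km (keep extra digits for the depth step; rounded: -70.4, -84.8).
Then from the A sphere: z² = 179.64² − (x − 25.1)² − (y − 64.6)² with x = -70.402, y = -84.799, so z ≈ 28.807 ≈ 28.8 km.

(-70.4, -84.8, 28.8)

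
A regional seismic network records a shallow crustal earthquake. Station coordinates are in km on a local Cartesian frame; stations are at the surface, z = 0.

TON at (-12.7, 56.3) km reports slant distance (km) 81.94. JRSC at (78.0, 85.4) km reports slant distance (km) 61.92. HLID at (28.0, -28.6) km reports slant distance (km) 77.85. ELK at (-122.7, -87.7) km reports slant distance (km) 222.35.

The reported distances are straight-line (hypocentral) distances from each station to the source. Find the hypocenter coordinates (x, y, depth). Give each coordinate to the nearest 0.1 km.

x ≈ 60.0 km, y ≈ 35.1 km, depth ≈ 31.3 km

Each station gives a sphere (x−x_i)² + (y−y_i)² + z² = d_i² (stations at z=0).
Subtracting the TON sphere from JRSC and HLID: z² cancels, leaving linear equations in x and y:
181.4 x + 58.2 y = 12926.26
81.4 x − 169.8 y = -1075.48
Solving: x ≈ 59.998, y ≈ 35.096 km (keep extra digits for the depth step; rounded: 60.0, 35.1).
Then from the TON sphere: z² = 81.94² − (x + 12.7)² − (y − 56.3)² with x = 59.998, y = 35.096, so z ≈ 31.298 ≈ 31.3 km.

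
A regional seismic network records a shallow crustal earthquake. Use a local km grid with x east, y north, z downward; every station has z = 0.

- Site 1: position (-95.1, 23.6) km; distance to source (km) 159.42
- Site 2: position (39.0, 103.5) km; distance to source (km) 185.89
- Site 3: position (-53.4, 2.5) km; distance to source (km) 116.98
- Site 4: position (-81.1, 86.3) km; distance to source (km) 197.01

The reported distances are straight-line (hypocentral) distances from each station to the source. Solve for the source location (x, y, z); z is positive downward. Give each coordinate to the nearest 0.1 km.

(21.2, -76.3, 43.7)

Each station gives a sphere (x−x_i)² + (y−y_i)² + z² = d_i² (stations at z=0).
Subtracting the Site 1 sphere from Site 2 and Site 3: z² cancels, leaving linear equations in x and y:
268.2 x + 159.8 y = -6508.08
83.4 x − 42.2 y = 4987.26
Solving: x ≈ 21.194, y ≈ -76.297 km (keep extra digits for the depth step; rounded: 21.2, -76.3).
Then from the Site 1 sphere: z² = 159.42² − (x + 95.1)² − (y − 23.6)² with x = 21.194, y = -76.297, so z ≈ 43.715 ≈ 43.7 km.
Check against Site 4 (with the unrounded solution): distance 197.01 ≈ 197.01 km. ✓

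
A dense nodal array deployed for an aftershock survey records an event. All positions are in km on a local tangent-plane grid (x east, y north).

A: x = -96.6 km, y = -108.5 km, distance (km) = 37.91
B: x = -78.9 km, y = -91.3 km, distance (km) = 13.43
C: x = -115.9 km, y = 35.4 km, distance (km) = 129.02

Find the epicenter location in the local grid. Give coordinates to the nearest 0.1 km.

Circle about each station: (x + 96.6)² + (y + 108.5)² = 37.91²; (x + 78.9)² + (y + 91.3)² = 13.43²; (x + 115.9)² + (y − 35.4)² = 129.02².
Subtracting the A equation from the B and C equations removes the quadratic terms:
35.4 x + 34.4 y = -5286.11
-38.6 x + 287.8 y = -21626.83
Solving the 2×2 system: x ≈ -67.5, y ≈ -84.2 km.
Check against A (with the unrounded x, y): √((x + 96.6)²+(y + 108.5)²) = 37.91 ≈ 37.91 km. ✓

-67.5 km east, -84.2 km north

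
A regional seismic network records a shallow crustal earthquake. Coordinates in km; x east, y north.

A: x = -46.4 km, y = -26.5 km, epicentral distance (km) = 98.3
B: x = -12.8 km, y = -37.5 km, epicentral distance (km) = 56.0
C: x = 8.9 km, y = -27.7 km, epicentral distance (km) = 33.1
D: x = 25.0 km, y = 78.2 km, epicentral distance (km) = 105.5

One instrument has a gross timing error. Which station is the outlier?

Solve using three stations at a time. Using B, C, D (subtract circle equations pairwise → linear system) gives (x, y) ≈ (42.1, -25.9).
Distances from that point to each station vs reported:
  A: calculated 88.5 vs reported 98.3 → residual 9.8 km
  B: calculated 56.1 vs reported 56.0 → residual 0.1 km
  C: calculated 33.2 vs reported 33.1 → residual 0.1 km
  D: calculated 105.5 vs reported 105.5 → residual 0.0 km
B, C, D are mutually consistent (residuals ≈ 0); A is off by 9.8 km.

A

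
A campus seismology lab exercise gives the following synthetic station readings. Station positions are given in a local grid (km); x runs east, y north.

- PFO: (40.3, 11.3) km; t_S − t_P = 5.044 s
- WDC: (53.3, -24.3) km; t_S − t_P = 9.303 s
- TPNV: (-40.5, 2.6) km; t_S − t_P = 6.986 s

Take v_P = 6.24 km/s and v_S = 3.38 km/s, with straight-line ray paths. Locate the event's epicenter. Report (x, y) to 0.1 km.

Distance from S−P lag: d = Δt · v_P v_S / (v_P − v_S) = Δt · (6.24·3.38)/(6.24−3.38) ≈ 7.3745·Δt.
So d_PFO = 37.20, d_WDC = 68.61, d_TPNV = 51.52 km.
Circle about each station: (x − 40.3)² + (y − 11.3)² = 37.20²; (x − 53.3)² + (y + 24.3)² = 68.61²; (x + 40.5)² + (y − 2.6)² = 51.52².
Subtracting pairs of circle equations eliminates x²+y² and gives linear equations (the radical axes):
26.0 x − 71.2 y = -1643.89
-161.6 x − 17.4 y = -1375.24
Solving the 2×2 system: x ≈ 5.8, y ≈ 25.2 km.

(5.8, 25.2)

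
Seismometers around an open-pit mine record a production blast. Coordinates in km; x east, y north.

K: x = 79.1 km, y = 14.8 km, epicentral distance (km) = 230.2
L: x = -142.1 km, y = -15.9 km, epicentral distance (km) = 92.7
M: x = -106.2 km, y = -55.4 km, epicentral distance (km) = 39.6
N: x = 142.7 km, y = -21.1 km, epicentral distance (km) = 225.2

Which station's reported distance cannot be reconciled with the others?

Solve using three stations at a time. Using L, M, N (subtract circle equations pairwise → linear system) gives (x, y) ≈ (-74.8, -79.7).
Distances from that point to each station vs reported:
  K: calculated 180.6 vs reported 230.2 → residual 49.6 km
  L: calculated 92.8 vs reported 92.7 → residual 0.1 km
  M: calculated 39.7 vs reported 39.6 → residual 0.1 km
  N: calculated 225.2 vs reported 225.2 → residual 0.0 km
L, M, N are mutually consistent (residuals ≈ 0); K is off by 49.6 km.

K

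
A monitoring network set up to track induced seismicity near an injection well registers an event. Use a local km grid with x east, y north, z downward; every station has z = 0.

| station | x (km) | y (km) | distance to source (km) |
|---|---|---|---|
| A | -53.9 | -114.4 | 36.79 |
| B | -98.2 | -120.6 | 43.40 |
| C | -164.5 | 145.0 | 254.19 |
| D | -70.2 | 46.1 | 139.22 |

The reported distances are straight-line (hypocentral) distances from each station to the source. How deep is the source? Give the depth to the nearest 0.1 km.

z ≈ 20.9 km

Each station gives a sphere (x−x_i)² + (y−y_i)² + z² = d_i² (stations at z=0).
Subtracting the A sphere from B and C: z² cancels, leaving linear equations in x and y:
-88.6 x − 12.4 y = 7664.97
-221.2 x + 518.8 y = -31166.37
Solving: x ≈ -73.706, y ≈ -91.500 km (keep extra digits for the depth step; rounded: -73.7, -91.5).
Then from the A sphere: z² = 36.79² − (x + 53.9)² − (y + 114.4)² with x = -73.706, y = -91.500, so z ≈ 20.900 ≈ 20.9 km.
Check against D (with the unrounded solution): distance 139.22 ≈ 139.22 km. ✓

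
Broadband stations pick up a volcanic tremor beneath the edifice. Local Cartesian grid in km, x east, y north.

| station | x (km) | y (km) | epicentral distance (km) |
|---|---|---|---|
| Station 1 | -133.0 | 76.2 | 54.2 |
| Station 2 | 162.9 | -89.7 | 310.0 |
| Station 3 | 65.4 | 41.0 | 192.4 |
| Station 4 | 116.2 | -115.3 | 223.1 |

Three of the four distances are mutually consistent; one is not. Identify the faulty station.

Solve using three stations at a time. Using Station 1, Station 2, Station 3 (subtract circle equations pairwise → linear system) gives (x, y) ≈ (-126.1, 22.4).
Distances from that point to each station vs reported:
  Station 1: calculated 54.2 vs reported 54.2 → residual 0.0 km
  Station 2: calculated 310.0 vs reported 310.0 → residual 0.0 km
  Station 3: calculated 192.4 vs reported 192.4 → residual 0.0 km
  Station 4: calculated 278.7 vs reported 223.1 → residual 55.6 km
Station 1, Station 2, Station 3 are mutually consistent (residuals ≈ 0); Station 4 is off by 55.6 km.

Station 4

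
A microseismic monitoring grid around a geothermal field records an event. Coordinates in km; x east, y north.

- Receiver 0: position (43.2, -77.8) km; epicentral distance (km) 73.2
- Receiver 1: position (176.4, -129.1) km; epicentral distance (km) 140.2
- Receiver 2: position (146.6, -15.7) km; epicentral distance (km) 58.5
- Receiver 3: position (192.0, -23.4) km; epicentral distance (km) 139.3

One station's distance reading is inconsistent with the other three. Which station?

Solve using three stations at a time. Using Receiver 0, Receiver 1, Receiver 2 (subtract circle equations pairwise → linear system) gives (x, y) ≈ (88.2, -20.1).
Distances from that point to each station vs reported:
  Receiver 0: calculated 73.2 vs reported 73.2 → residual 0.0 km
  Receiver 1: calculated 140.2 vs reported 140.2 → residual 0.0 km
  Receiver 2: calculated 58.5 vs reported 58.5 → residual 0.0 km
  Receiver 3: calculated 103.8 vs reported 139.3 → residual 35.5 km
Receiver 0, Receiver 1, Receiver 2 are mutually consistent (residuals ≈ 0); Receiver 3 is off by 35.5 km.

Receiver 3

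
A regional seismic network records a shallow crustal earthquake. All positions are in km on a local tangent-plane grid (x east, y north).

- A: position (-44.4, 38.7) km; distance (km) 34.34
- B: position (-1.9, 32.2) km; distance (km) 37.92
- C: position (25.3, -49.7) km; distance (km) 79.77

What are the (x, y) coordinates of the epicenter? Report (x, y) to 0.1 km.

Circle about each station: (x + 44.4)² + (y − 38.7)² = 34.34²; (x + 1.9)² + (y − 32.2)² = 37.92²; (x − 25.3)² + (y + 49.7)² = 79.77².
Subtracting pairs of circle equations eliminates x²+y² and gives linear equations (the radical axes):
85.0 x − 13.0 y = -2687.29
139.4 x − 176.8 y = -5542.89
Solving the 2×2 system: x ≈ -30.5, y ≈ 7.3 km.
Check against A (with the unrounded x, y): √((x + 44.4)²+(y − 38.7)²) = 34.34 ≈ 34.34 km. ✓

-30.5 km east, 7.3 km north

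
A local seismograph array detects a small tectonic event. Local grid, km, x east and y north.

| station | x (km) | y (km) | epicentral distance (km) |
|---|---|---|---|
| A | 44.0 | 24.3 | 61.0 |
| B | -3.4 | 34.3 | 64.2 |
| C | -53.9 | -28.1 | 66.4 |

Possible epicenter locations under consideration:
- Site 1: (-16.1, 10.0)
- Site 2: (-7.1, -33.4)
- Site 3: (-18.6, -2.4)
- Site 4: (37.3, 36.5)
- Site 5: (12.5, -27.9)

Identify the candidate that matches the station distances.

Site 5

For each candidate, compare |candidate − station| to the reported distance:
Site 1: residuals A 0.8, B 36.8, C 12.7 → max 36.8 km
Site 2: residuals A 16.1, B 3.6, C 19.3 → max 19.3 km
Site 3: residuals A 7.1, B 24.5, C 22.7 → max 24.5 km
Site 4: residuals A 47.1, B 23.4, C 45.4 → max 47.1 km
Site 5: residuals A 0.0, B 0.0, C 0.0 → max 0.0 km
Only Site 5 has all residuals ≈ 0.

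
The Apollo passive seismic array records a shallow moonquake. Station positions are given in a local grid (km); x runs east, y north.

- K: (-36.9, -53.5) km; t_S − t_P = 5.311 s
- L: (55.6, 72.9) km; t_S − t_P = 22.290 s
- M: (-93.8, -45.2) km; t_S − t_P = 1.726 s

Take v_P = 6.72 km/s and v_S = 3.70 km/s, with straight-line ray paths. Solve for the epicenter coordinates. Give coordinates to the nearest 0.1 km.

Distance from S−P lag: d = Δt · v_P v_S / (v_P − v_S) = Δt · (6.72·3.70)/(6.72−3.70) ≈ 8.2331·Δt.
So d_K = 43.73, d_L = 183.52, d_M = 14.21 km.
Circle about each station: (x + 36.9)² + (y + 53.5)² = 43.73²; (x − 55.6)² + (y − 72.9)² = 183.52²; (x + 93.8)² + (y + 45.2)² = 14.21².
Subtracting the K equation from the L and M equations removes the quadratic terms:
185.0 x + 252.8 y = -27585.37
-113.8 x + 16.6 y = 8328.01
Solving the 2×2 system: x ≈ -80.5, y ≈ -50.2 km.

-80.5 km east, -50.2 km north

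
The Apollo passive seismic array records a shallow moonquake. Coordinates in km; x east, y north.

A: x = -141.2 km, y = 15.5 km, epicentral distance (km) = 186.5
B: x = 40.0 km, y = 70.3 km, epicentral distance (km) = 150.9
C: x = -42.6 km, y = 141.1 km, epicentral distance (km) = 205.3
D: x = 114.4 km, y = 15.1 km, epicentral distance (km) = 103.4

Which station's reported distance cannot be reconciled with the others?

B

Solve using three stations at a time. Using A, C, D (subtract circle equations pairwise → linear system) gives (x, y) ≈ (33.6, -49.6).
Distances from that point to each station vs reported:
  A: calculated 186.5 vs reported 186.5 → residual 0.0 km
  B: calculated 120.0 vs reported 150.9 → residual 30.9 km
  C: calculated 205.3 vs reported 205.3 → residual 0.0 km
  D: calculated 103.5 vs reported 103.4 → residual 0.1 km
A, C, D are mutually consistent (residuals ≈ 0); B is off by 30.9 km.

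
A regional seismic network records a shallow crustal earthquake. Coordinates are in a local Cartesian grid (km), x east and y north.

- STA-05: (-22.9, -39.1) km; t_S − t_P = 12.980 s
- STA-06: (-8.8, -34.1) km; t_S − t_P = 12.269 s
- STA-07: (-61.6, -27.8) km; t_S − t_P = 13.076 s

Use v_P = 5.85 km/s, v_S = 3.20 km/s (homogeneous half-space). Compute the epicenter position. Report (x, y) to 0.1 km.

(-15.6, 52.3)

Distance from S−P lag: d = Δt · v_P v_S / (v_P − v_S) = Δt · (5.85·3.20)/(5.85−3.20) ≈ 7.0642·Δt.
So d_STA-05 = 91.69, d_STA-06 = 86.67, d_STA-07 = 92.37 km.
Circle about each station: (x + 22.9)² + (y + 39.1)² = 91.69²; (x + 8.8)² + (y + 34.1)² = 86.67²; (x + 61.6)² + (y + 27.8)² = 92.37².
Subtracting pairs of circle equations eliminates x²+y² and gives linear equations (the radical axes):
28.2 x + 10.0 y = 82.40
-77.4 x + 22.6 y = 2389.02
Solving the 2×2 system: x ≈ -15.6, y ≈ 52.3 km.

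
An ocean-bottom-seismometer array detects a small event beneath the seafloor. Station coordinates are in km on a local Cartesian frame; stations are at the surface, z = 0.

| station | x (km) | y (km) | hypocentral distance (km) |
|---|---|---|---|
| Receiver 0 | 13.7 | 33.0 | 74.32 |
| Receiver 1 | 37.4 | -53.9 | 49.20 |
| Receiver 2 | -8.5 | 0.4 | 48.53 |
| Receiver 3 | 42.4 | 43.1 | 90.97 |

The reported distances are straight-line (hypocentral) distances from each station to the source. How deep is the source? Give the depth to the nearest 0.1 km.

31.5 km

Each station gives a sphere (x−x_i)² + (y−y_i)² + z² = d_i² (stations at z=0).
Subtracting the Receiver 0 sphere from Receiver 1 and Receiver 2: z² cancels, leaving linear equations in x and y:
47.4 x − 173.8 y = 6130.10
-44.4 x − 65.2 y = 1964.02
Solving: x ≈ 5.398, y ≈ -33.799 km (keep extra digits for the depth step; rounded: 5.4, -33.8).
Then from the Receiver 0 sphere: z² = 74.32² − (x − 13.7)² − (y − 33.0)² with x = 5.398, y = -33.799, so z ≈ 31.503 ≈ 31.5 km.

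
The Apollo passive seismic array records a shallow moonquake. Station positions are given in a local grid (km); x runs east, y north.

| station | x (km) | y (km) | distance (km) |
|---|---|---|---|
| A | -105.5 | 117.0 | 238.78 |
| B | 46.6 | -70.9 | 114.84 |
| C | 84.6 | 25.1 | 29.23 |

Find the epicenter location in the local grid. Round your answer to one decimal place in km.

113.7 km east, 22.3 km north

Circle about each station: (x + 105.5)² + (y − 117.0)² = 238.78²; (x − 46.6)² + (y + 70.9)² = 114.84²; (x − 84.6)² + (y − 25.1)² = 29.23².
Subtracting pairs of circle equations eliminates x²+y² and gives linear equations (the radical axes):
304.2 x − 375.8 y = 26206.78
380.2 x − 183.8 y = 39129.42
Solving the 2×2 system: x ≈ 113.7, y ≈ 22.3 km.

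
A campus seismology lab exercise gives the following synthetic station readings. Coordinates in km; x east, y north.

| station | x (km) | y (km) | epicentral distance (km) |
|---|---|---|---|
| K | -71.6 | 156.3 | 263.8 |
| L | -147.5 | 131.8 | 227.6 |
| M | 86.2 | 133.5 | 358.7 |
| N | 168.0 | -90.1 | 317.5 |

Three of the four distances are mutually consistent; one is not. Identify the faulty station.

M

Solve using three stations at a time. Using K, L, N (subtract circle equations pairwise → linear system) gives (x, y) ≈ (-149.4, -95.7).
Distances from that point to each station vs reported:
  K: calculated 263.7 vs reported 263.8 → residual 0.1 km
  L: calculated 227.5 vs reported 227.6 → residual 0.1 km
  M: calculated 328.6 vs reported 358.7 → residual 30.1 km
  N: calculated 317.4 vs reported 317.5 → residual 0.1 km
K, L, N are mutually consistent (residuals ≈ 0); M is off by 30.1 km.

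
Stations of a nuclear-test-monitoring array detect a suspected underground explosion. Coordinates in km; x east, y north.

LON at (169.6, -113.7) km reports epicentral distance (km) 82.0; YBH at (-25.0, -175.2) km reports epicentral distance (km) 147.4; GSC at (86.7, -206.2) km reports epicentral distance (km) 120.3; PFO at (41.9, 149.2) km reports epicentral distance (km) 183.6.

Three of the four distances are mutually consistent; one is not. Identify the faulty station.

Solve using three stations at a time. Using LON, YBH, GSC (subtract circle equations pairwise → linear system) gives (x, y) ≈ (92.4, -86.0).
Distances from that point to each station vs reported:
  LON: calculated 82.0 vs reported 82.0 → residual 0.0 km
  YBH: calculated 147.4 vs reported 147.4 → residual 0.0 km
  GSC: calculated 120.3 vs reported 120.3 → residual 0.0 km
  PFO: calculated 240.6 vs reported 183.6 → residual 57.0 km
LON, YBH, GSC are mutually consistent (residuals ≈ 0); PFO is off by 57.0 km.

PFO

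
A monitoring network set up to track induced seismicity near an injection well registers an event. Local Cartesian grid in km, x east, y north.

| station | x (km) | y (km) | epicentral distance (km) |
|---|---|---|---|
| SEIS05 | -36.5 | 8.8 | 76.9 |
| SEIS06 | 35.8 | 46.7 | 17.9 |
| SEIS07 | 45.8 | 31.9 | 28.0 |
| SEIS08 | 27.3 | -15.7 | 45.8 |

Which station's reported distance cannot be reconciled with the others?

SEIS07

Solve using three stations at a time. Using SEIS05, SEIS06, SEIS08 (subtract circle equations pairwise → linear system) gives (x, y) ≈ (37.7, 28.9).
Distances from that point to each station vs reported:
  SEIS05: calculated 76.9 vs reported 76.9 → residual 0.0 km
  SEIS06: calculated 17.9 vs reported 17.9 → residual 0.0 km
  SEIS07: calculated 8.6 vs reported 28.0 → residual 19.4 km
  SEIS08: calculated 45.8 vs reported 45.8 → residual 0.0 km
SEIS05, SEIS06, SEIS08 are mutually consistent (residuals ≈ 0); SEIS07 is off by 19.4 km.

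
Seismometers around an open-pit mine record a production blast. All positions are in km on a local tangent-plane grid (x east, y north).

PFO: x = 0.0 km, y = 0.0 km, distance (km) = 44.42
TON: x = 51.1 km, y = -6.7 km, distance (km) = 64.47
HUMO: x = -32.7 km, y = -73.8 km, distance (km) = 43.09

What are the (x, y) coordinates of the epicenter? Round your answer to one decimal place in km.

x ≈ -1.2 km, y ≈ -44.4 km

Circle about each station: x² + y² = 44.42²; (x − 51.1)² + (y + 6.7)² = 64.47²; (x + 32.7)² + (y + 73.8)² = 43.09².
Subtracting the PFO equation from the TON and HUMO equations removes the quadratic terms:
102.2 x − 13.4 y = 472.86
-65.4 x − 147.6 y = 6632.12
Solving the 2×2 system: x ≈ -1.2, y ≈ -44.4 km.
Check against PFO (with the unrounded x, y): √(x²+y²) = 44.42 ≈ 44.42 km. ✓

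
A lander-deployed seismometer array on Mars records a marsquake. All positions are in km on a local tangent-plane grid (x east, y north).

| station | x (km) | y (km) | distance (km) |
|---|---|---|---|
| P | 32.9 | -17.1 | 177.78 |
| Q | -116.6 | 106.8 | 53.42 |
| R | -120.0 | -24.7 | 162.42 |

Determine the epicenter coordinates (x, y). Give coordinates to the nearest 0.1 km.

x ≈ -68.1 km, y ≈ 129.2 km

Circle about each station: (x − 32.9)² + (y + 17.1)² = 177.78²; (x + 116.6)² + (y − 106.8)² = 53.42²; (x + 120.0)² + (y + 24.7)² = 162.42².
Subtracting the P equation from the Q and R equations removes the quadratic terms:
-299.0 x + 247.8 y = 52379.01
-305.8 x − 15.2 y = 18860.74
Solving the 2×2 system: x ≈ -68.1, y ≈ 129.2 km.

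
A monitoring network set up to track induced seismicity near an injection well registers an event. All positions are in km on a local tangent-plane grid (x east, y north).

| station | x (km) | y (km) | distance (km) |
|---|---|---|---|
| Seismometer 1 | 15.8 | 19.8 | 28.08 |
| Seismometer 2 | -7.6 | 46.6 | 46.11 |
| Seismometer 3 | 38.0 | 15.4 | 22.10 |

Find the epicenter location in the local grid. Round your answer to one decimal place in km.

37.6 km east, 37.5 km north

Circle about each station: (x − 15.8)² + (y − 19.8)² = 28.08²; (x + 7.6)² + (y − 46.6)² = 46.11²; (x − 38.0)² + (y − 15.4)² = 22.10².
Subtracting pairs of circle equations eliminates x²+y² and gives linear equations (the radical axes):
-46.8 x + 53.6 y = 249.99
44.4 x − 8.8 y = 1339.56
Solving the 2×2 system: x ≈ 37.6, y ≈ 37.5 km.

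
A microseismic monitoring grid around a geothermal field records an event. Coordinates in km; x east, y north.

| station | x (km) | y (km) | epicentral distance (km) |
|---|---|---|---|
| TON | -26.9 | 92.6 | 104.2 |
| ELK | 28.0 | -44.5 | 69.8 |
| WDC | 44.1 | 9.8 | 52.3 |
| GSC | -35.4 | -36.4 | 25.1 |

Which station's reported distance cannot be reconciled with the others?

Solve using three stations at a time. Using TON, ELK, GSC (subtract circle equations pairwise → linear system) gives (x, y) ≈ (-33.4, -11.4).
Distances from that point to each station vs reported:
  TON: calculated 104.2 vs reported 104.2 → residual 0.0 km
  ELK: calculated 69.8 vs reported 69.8 → residual 0.0 km
  WDC: calculated 80.4 vs reported 52.3 → residual 28.1 km
  GSC: calculated 25.1 vs reported 25.1 → residual 0.0 km
TON, ELK, GSC are mutually consistent (residuals ≈ 0); WDC is off by 28.1 km.

WDC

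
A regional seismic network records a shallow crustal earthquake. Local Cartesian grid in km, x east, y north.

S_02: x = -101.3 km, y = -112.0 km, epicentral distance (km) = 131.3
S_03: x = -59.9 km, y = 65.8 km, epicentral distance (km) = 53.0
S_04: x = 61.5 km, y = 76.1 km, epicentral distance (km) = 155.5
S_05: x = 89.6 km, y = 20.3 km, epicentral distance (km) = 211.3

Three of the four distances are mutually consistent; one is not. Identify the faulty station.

Solve using three stations at a time. Using S_02, S_03, S_04 (subtract circle equations pairwise → linear system) gives (x, y) ≈ (-82.7, 18.0).
Distances from that point to each station vs reported:
  S_02: calculated 131.3 vs reported 131.3 → residual 0.0 km
  S_03: calculated 53.0 vs reported 53.0 → residual 0.0 km
  S_04: calculated 155.5 vs reported 155.5 → residual 0.0 km
  S_05: calculated 172.3 vs reported 211.3 → residual 39.0 km
S_02, S_03, S_04 are mutually consistent (residuals ≈ 0); S_05 is off by 39.0 km.

S_05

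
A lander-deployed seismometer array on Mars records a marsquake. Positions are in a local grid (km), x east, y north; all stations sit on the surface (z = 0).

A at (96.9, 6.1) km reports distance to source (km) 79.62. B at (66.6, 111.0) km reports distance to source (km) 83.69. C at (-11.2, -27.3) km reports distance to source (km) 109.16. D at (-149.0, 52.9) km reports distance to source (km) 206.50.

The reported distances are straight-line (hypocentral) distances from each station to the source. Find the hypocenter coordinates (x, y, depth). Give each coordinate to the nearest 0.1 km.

Each station gives a sphere (x−x_i)² + (y−y_i)² + z² = d_i² (stations at z=0).
Subtracting the A sphere from B and C: z² cancels, leaving linear equations in x and y:
-60.6 x + 209.8 y = 6665.07
-216.2 x − 66.8 y = -14132.65
Solving: x ≈ 51.001, y ≈ 46.500 km (keep extra digits for the depth step; rounded: 51.0, 46.5).
Then from the A sphere: z² = 79.62² − (x − 96.9)² − (y − 6.1)² with x = 51.001, y = 46.500, so z ≈ 50.995 ≈ 51.0 km.

(51.0, 46.5, 51.0)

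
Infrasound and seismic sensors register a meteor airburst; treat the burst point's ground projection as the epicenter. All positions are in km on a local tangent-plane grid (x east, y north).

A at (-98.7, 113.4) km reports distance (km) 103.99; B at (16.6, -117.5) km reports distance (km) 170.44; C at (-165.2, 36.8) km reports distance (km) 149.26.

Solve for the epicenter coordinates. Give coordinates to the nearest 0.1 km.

Circle about each station: (x + 98.7)² + (y − 113.4)² = 103.99²; (x − 16.6)² + (y + 117.5)² = 170.44²; (x + 165.2)² + (y − 36.8)² = 149.26².
Subtracting the A equation from the B and C equations removes the quadratic terms:
230.6 x − 461.8 y = -26755.31
-133.0 x − 153.2 y = -5420.60
Solving the 2×2 system: x ≈ -16.5, y ≈ 49.7 km.

(-16.5, 49.7)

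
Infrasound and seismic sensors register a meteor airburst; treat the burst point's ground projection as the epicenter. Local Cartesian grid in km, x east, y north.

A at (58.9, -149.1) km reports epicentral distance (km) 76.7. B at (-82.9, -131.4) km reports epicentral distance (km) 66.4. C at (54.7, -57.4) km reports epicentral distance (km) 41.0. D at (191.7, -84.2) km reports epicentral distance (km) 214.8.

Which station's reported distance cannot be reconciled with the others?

Solve using three stations at a time. Using A, B, D (subtract circle equations pairwise → linear system) gives (x, y) ≈ (-16.7, -136.2).
Distances from that point to each station vs reported:
  A: calculated 76.7 vs reported 76.7 → residual 0.0 km
  B: calculated 66.4 vs reported 66.4 → residual 0.0 km
  C: calculated 106.4 vs reported 41.0 → residual 65.4 km
  D: calculated 214.8 vs reported 214.8 → residual 0.0 km
A, B, D are mutually consistent (residuals ≈ 0); C is off by 65.4 km.

C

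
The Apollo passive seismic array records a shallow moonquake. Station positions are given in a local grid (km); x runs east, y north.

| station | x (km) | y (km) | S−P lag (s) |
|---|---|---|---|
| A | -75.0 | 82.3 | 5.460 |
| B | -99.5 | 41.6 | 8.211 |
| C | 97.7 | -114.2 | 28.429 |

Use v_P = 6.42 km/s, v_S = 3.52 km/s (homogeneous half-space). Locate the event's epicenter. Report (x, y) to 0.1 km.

x ≈ -38.4 km, y ≈ 60.6 km

Distance from S−P lag: d = Δt · v_P v_S / (v_P − v_S) = Δt · (6.42·3.52)/(6.42−3.52) ≈ 7.7926·Δt.
So d_A = 42.55, d_B = 63.98, d_C = 221.53 km.
Circle about each station: (x + 75.0)² + (y − 82.3)² = 42.55²; (x + 99.5)² + (y − 41.6)² = 63.98²; (x − 97.7)² + (y + 114.2)² = 221.53².
Subtracting pairs of circle equations eliminates x²+y² and gives linear equations (the radical axes):
-49.0 x − 81.4 y = -3050.42
345.4 x − 393.0 y = -37076.40
Solving the 2×2 system: x ≈ -38.4, y ≈ 60.6 km.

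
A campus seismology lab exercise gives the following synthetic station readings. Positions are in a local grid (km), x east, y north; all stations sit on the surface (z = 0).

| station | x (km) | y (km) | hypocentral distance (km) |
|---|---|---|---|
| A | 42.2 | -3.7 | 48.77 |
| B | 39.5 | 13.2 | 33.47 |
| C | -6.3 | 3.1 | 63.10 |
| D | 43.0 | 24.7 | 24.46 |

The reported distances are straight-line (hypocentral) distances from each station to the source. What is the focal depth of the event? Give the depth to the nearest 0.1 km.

z ≈ 17.2 km

Each station gives a sphere (x−x_i)² + (y−y_i)² + z² = d_i² (stations at z=0).
Subtracting the A sphere from B and C: z² cancels, leaving linear equations in x and y:
-5.4 x + 33.8 y = 1198.23
-97.0 x + 13.6 y = -3348.33
Solving: x ≈ 40.394, y ≈ 41.904 km (keep extra digits for the depth step; rounded: 40.4, 41.9).
Then from the A sphere: z² = 48.77² − (x − 42.2)² − (y + 3.7)² with x = 40.394, y = 41.904, so z ≈ 17.191 ≈ 17.2 km.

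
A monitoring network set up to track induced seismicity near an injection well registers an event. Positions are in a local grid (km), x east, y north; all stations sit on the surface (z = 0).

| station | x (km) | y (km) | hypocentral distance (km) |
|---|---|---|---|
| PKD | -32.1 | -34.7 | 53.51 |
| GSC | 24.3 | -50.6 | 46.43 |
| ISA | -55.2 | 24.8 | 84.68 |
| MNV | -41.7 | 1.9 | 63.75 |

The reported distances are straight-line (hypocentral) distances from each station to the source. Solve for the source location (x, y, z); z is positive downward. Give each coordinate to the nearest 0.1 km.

x ≈ 8.5 km, y ≈ -20.9 km, depth ≈ 32.0 km

Each station gives a sphere (x−x_i)² + (y−y_i)² + z² = d_i² (stations at z=0).
Subtracting the PKD sphere from GSC and ISA: z² cancels, leaving linear equations in x and y:
112.8 x − 31.8 y = 1623.93
-46.2 x + 119.0 y = -2879.80
Solving: x ≈ 8.505, y ≈ -20.898 km (keep extra digits for the depth step; rounded: 8.5, -20.9).
Then from the PKD sphere: z² = 53.51² − (x + 32.1)² − (y + 34.7)² with x = 8.505, y = -20.898, so z ≈ 32.001 ≈ 32.0 km.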